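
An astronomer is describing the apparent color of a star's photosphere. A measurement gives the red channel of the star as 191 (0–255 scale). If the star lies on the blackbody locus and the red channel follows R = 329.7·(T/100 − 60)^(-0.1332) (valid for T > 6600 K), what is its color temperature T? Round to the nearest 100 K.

(t − 60)^(-0.1332) = 191/329.7 = 0.57931.
t − 60 = 0.57931^(1/-0.1332) = 0.57931^(-7.508) = 60.245, so t = 120.245.
T = 100·t = 12025 K → 12000 K to the nearest 100 K.

12000 K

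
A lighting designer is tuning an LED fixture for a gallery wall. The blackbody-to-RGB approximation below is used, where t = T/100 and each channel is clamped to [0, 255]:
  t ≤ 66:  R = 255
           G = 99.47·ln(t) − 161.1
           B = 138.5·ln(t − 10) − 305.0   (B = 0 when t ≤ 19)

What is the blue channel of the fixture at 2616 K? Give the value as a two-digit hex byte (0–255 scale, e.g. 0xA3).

0x50

t = 2616/100 = 26.16; the t ≤ 66 branch applies.
B = 138.5·ln(26.16 − 10) − 305.0 = 138.5·ln 16.16 − 305.0 = 138.5·2.7825 − 305.0 = 80.382.
Rounded: 80; in hex, 0x50.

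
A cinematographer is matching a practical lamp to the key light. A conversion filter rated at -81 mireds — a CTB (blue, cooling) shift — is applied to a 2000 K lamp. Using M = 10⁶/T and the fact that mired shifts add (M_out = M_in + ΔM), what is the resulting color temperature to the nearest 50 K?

M_in = 10⁶/2000 = 500.00 mireds.
M_out = 500.00 + (-81) = 419.00 mireds.
T_out = 10⁶/419.00 = 2386.6 K → 2400 K.

2400 K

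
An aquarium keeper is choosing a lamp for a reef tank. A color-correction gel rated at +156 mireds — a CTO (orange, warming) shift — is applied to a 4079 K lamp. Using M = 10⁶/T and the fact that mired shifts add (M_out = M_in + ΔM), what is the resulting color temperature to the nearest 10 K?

2490 K

M_in = 10⁶/4079 = 245.16 mireds.
M_out = 245.16 + (+156) = 401.16 mireds.
T_out = 10⁶/401.16 = 2492.8 K → 2490 K.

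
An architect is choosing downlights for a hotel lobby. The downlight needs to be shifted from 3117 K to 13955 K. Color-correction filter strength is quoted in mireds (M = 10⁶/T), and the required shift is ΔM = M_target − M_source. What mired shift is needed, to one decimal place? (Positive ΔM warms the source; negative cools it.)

-249.2 mireds

M_source = 10⁶/3117 = 320.821; M_target = 10⁶/13955 = 71.659.
ΔM = 71.659 − 320.821 = -249.162 → -249.2 mireds, a cooling shift.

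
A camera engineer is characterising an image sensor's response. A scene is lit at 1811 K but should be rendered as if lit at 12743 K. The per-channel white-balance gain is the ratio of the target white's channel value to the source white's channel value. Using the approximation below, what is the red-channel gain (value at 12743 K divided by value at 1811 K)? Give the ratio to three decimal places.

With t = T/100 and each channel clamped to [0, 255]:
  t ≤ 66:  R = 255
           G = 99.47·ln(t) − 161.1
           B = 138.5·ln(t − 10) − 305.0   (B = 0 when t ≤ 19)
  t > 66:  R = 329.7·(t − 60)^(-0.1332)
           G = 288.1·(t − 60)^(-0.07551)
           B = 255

0.738

At 1811 K (t = 18.11):
  R = 255 by definition for t ≤ 66.
At 12743 K (t = 127.43):
  R = 329.7·(127.43 − 60)^(-0.1332) = 329.7·67.43^(-0.1332) = 329.7·0.57069 = 188.155.
Gain = 188.155 / 255.000 = 0.7379 → 0.738.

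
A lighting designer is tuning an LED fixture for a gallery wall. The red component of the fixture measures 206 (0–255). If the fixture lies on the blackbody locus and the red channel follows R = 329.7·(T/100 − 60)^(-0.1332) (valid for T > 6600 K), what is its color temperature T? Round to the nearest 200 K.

9400 K

(t − 60)^(-0.1332) = 206/329.7 = 0.62481.
t − 60 = 0.62481^(1/-0.1332) = 0.62481^(-7.508) = 34.152, so t = 94.152.
T = 100·t = 9415 K → 9400 K to the nearest 200 K.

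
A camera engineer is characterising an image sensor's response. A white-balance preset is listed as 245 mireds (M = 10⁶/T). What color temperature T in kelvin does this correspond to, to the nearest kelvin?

T = 10⁶ / 245 = 4081.63 K → 4082 K.

4082 K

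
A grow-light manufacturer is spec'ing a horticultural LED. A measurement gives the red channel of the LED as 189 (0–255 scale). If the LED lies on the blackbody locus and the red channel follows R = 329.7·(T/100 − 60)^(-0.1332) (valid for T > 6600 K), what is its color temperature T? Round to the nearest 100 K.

(t − 60)^(-0.1332) = 189/329.7 = 0.57325.
t − 60 = 0.57325^(1/-0.1332) = 0.57325^(-7.508) = 65.199, so t = 125.199.
T = 100·t = 12520 K → 12500 K to the nearest 100 K.

12500 K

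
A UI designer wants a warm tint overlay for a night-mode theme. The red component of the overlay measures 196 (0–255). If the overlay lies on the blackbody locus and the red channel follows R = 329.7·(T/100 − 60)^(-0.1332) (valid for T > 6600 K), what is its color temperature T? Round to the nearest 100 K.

11000 K

(t − 60)^(-0.1332) = 196/329.7 = 0.59448.
t − 60 = 0.59448^(1/-0.1332) = 0.59448^(-7.508) = 49.621, so t = 109.621.
T = 100·t = 10962 K → 11000 K to the nearest 100 K.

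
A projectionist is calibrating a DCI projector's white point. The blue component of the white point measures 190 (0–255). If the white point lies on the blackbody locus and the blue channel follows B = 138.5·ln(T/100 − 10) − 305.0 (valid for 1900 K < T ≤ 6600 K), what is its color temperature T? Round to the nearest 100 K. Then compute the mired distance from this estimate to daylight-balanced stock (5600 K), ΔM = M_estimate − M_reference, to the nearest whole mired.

+39 mireds

ln(t − 10) = (190 + 305.0) / 138.5 = 3.5740.
t − 10 = e^3.5740 = 35.659, so t = 45.659.
T = 100·t = 4566 K → 4600 K to the nearest 100 K.
M_estimate = 10⁶/4600 = 217.39; M_reference = 10⁶/5600 = 178.57.
ΔM = 217.39 − 178.57 = 38.82 → +39 mireds.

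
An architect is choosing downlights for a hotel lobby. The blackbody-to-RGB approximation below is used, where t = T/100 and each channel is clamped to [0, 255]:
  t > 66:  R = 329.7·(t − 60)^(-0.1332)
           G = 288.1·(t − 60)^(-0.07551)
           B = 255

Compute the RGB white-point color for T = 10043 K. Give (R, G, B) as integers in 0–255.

t = 10043/100 = 100.43; the t > 66 branch applies.
R = 329.7·(100.43 − 60)^(-0.1332) = 329.7·40.43^(-0.1332) = 329.7·0.61092 = 201.422.
G = 288.1·(100.43 − 60)^(-0.07551) = 288.1·40.43^(-0.07551) = 288.1·0.75627 = 217.882.
B = 255 by definition for t > 66.
Rounded: (201, 218, 255).

(201, 218, 255)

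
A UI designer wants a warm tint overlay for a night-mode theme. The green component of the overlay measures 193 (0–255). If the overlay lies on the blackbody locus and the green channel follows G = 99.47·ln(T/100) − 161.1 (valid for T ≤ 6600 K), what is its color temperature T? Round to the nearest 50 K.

ln t = (193 + 161.1) / 99.47 = 3.5599.
t = e^3.5599 = 35.159.
T = 100·t = 3516 K → 3500 K to the nearest 50 K.

3500 K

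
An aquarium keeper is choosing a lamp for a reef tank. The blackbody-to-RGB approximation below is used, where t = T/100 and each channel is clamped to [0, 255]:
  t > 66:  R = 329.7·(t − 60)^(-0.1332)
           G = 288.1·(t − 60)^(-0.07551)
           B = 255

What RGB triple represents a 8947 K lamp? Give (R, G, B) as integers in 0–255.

t = 8947/100 = 89.47; the t > 66 branch applies.
R = 329.7·(89.47 − 60)^(-0.1332) = 329.7·29.47^(-0.1332) = 329.7·0.63720 = 210.086.
G = 288.1·(89.47 − 60)^(-0.07551) = 288.1·29.47^(-0.07551) = 288.1·0.77455 = 223.147.
B = 255 by definition for t > 66.
Rounded: (210, 223, 255).

(210, 223, 255)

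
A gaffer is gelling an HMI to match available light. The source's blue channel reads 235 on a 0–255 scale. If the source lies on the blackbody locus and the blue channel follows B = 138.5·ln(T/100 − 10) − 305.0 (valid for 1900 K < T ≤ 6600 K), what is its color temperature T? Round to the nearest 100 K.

5900 K

ln(t − 10) = (235 + 305.0) / 138.5 = 3.8989.
t − 10 = e^3.8989 = 49.349, so t = 59.349.
T = 100·t = 5935 K → 5900 K to the nearest 100 K.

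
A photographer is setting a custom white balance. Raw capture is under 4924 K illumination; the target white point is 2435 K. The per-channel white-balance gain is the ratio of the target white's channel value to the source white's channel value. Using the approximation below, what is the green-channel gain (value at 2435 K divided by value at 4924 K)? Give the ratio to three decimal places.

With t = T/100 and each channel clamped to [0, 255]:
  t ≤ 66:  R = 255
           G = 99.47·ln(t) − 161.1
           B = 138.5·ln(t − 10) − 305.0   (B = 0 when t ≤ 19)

0.691

At 4924 K (t = 49.24):
  G = 99.47·ln 49.24 − 161.1 = 99.47·3.8967 − 161.1 = 226.505.
At 2435 K (t = 24.35):
  G = 99.47·ln 24.35 − 161.1 = 99.47·3.1925 − 161.1 = 156.461.
Gain = 156.461 / 226.505 = 0.6908 → 0.691.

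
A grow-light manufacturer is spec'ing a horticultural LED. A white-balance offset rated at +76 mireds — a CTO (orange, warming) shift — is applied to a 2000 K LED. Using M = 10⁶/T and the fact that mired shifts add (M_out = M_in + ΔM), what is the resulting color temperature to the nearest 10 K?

1740 K

M_in = 10⁶/2000 = 500.00 mireds.
M_out = 500.00 + (+76) = 576.00 mireds.
T_out = 10⁶/576.00 = 1736.1 K → 1740 K.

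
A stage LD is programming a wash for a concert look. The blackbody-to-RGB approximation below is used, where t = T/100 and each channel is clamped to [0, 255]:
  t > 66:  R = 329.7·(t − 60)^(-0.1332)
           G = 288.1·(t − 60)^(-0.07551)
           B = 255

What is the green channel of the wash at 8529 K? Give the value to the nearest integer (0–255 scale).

226

t = 8529/100 = 85.29; the t > 66 branch applies.
G = 288.1·(85.29 − 60)^(-0.07551) = 288.1·25.29^(-0.07551) = 288.1·0.78354 = 225.739.
Rounded: 226.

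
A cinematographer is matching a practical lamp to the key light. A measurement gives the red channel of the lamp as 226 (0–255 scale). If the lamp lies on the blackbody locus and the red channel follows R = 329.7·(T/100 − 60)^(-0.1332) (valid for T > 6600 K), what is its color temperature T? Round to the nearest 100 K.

(t − 60)^(-0.1332) = 226/329.7 = 0.68547.
t − 60 = 0.68547^(1/-0.1332) = 0.68547^(-7.508) = 17.034, so t = 77.034.
T = 100·t = 7703 K → 7700 K to the nearest 100 K.

7700 K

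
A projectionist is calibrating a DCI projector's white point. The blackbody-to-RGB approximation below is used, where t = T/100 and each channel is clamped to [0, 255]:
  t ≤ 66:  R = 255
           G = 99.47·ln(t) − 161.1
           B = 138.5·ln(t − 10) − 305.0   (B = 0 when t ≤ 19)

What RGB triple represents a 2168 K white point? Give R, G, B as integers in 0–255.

t = 2168/100 = 21.68; the t ≤ 66 branch applies.
R = 255 by definition for t ≤ 66.
G = 99.47·ln 21.68 − 161.1 = 99.47·3.0764 − 161.1 = 144.909.
B = 138.5·ln(21.68 − 10) − 305.0 = 138.5·ln 11.68 − 305.0 = 138.5·2.4579 − 305.0 = 35.416.
Rounded: (255, 145, 35).

R=255, G=145, B=35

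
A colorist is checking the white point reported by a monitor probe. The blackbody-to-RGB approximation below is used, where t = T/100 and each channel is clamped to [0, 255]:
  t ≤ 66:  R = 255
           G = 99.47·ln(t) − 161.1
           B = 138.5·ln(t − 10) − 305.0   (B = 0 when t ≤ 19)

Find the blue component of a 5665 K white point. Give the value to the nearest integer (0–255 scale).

t = 5665/100 = 56.65; the t ≤ 66 branch applies.
B = 138.5·ln(56.65 − 10) − 305.0 = 138.5·ln 46.65 − 305.0 = 138.5·3.8427 − 305.0 = 227.210.
Rounded: 227.

227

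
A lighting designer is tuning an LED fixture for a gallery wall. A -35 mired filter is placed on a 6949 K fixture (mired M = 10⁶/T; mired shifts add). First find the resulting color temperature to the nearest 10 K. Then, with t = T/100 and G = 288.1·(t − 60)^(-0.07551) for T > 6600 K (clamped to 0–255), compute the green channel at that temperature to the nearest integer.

222

M_in = 10⁶/6949 = 143.91; M_out = 143.91 + (-35) = 108.91.
T_out = 10⁶/108.91 = 9182.3 K → 9180 K; t = 91.8.
G = 288.1·(91.8 − 60)^(-0.07551) = 288.1·31.8^(-0.07551) = 288.1·0.77011 = 221.868.
Rounded: 222.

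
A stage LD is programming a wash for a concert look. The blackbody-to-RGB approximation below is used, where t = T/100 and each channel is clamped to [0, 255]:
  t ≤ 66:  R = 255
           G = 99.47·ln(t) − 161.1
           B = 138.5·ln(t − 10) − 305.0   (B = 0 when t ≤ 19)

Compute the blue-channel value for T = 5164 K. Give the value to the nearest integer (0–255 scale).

211

t = 5164/100 = 51.64; the t ≤ 66 branch applies.
B = 138.5·ln(51.64 − 10) − 305.0 = 138.5·ln 41.64 − 305.0 = 138.5·3.7291 − 305.0 = 211.475.
Rounded: 211.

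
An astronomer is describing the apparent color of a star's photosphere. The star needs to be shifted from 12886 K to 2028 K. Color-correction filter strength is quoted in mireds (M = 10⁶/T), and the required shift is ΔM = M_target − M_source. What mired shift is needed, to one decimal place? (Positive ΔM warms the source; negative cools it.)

M_source = 10⁶/12886 = 77.604; M_target = 10⁶/2028 = 493.097.
ΔM = 493.097 − 77.604 = 415.493 → +415.5 mireds, a warming shift.

+415.5 mireds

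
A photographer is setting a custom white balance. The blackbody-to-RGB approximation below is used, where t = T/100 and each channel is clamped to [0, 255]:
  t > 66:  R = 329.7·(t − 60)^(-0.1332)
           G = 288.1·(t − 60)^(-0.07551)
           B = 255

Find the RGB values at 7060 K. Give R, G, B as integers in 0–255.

R=241, G=241, B=255

t = 7060/100 = 70.6; the t > 66 branch applies.
R = 329.7·(70.6 − 60)^(-0.1332) = 329.7·10.6^(-0.1332) = 329.7·0.73018 = 240.740.
G = 288.1·(70.6 − 60)^(-0.07551) = 288.1·10.6^(-0.07551) = 288.1·0.83672 = 241.058.
B = 255 by definition for t > 66.
Rounded: (241, 241, 255).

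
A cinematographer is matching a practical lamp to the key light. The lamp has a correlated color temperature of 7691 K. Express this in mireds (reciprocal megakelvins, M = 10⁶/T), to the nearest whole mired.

130 mireds

M = 10⁶ / 7691 = 130.022 → 130 mireds.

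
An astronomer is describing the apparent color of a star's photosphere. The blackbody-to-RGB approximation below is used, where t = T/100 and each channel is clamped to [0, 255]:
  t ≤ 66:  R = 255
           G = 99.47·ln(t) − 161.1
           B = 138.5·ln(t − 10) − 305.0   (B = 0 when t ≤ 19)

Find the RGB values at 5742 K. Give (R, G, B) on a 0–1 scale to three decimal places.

(1.000, 0.948, 0.900)

t = 5742/100 = 57.42; the t ≤ 66 branch applies.
R = 255 by definition for t ≤ 66.
G = 99.47·ln 57.42 − 161.1 = 99.47·4.0504 − 161.1 = 241.793.
B = 138.5·ln(57.42 − 10) − 305.0 = 138.5·ln 47.42 − 305.0 = 138.5·3.8590 − 305.0 = 229.478.
Dividing each by 255: (1.0000, 0.9482, 0.8999) → (1.000, 0.948, 0.900).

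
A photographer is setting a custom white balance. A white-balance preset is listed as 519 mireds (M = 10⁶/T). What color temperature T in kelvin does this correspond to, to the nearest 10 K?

T = 10⁶ / 519 = 1926.78 K → 1930 K.

1930 K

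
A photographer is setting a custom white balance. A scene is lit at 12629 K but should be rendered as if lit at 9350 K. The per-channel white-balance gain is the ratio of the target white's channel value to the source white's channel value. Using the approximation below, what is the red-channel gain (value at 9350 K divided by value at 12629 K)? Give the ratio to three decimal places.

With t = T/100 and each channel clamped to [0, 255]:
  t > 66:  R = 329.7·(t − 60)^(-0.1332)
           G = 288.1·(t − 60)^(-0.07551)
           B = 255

At 12629 K (t = 126.29):
  R = 329.7·(126.29 − 60)^(-0.1332) = 329.7·66.29^(-0.1332) = 329.7·0.57198 = 188.583.
At 9350 K (t = 93.5):
  R = 329.7·(93.5 − 60)^(-0.1332) = 329.7·33.5^(-0.1332) = 329.7·0.62642 = 206.530.
Gain = 206.530 / 188.583 = 1.0952 → 1.095.

1.095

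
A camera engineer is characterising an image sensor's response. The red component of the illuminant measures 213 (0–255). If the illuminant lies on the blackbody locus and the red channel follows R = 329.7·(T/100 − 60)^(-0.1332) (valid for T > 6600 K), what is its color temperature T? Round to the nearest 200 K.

8600 K

(t − 60)^(-0.1332) = 213/329.7 = 0.64604.
t − 60 = 0.64604^(1/-0.1332) = 0.64604^(-7.508) = 26.575, so t = 86.575.
T = 100·t = 8657 K → 8600 K to the nearest 200 K.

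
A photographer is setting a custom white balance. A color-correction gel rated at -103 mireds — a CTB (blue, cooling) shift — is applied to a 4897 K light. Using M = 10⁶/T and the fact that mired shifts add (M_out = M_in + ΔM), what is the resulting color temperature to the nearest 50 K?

M_in = 10⁶/4897 = 204.21 mireds.
M_out = 204.21 + (-103) = 101.21 mireds.
T_out = 10⁶/101.21 = 9880.8 K → 9900 K.

9900 K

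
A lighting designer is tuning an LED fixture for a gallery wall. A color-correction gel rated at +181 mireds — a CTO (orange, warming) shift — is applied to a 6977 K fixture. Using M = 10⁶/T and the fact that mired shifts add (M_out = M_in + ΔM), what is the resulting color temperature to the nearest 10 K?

3080 K

M_in = 10⁶/6977 = 143.33 mireds.
M_out = 143.33 + (+181) = 324.33 mireds.
T_out = 10⁶/324.33 = 3083.3 K → 3080 K.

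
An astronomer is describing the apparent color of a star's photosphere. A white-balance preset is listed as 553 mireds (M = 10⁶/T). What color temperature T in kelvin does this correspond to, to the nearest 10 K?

1810 K

T = 10⁶ / 553 = 1808.32 K → 1810 K.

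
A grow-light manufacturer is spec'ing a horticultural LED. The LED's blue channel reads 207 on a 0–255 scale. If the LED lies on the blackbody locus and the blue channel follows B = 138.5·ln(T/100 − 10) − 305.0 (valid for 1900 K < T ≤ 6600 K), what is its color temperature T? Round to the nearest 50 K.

ln(t − 10) = (207 + 305.0) / 138.5 = 3.6968.
t − 10 = e^3.6968 = 40.316, so t = 50.316.
T = 100·t = 5032 K → 5050 K to the nearest 50 K.

5050 K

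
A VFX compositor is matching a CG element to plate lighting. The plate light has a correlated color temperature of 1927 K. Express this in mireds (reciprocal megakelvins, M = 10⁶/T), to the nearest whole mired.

M = 10⁶ / 1927 = 518.941 → 519 mireds.

519 mireds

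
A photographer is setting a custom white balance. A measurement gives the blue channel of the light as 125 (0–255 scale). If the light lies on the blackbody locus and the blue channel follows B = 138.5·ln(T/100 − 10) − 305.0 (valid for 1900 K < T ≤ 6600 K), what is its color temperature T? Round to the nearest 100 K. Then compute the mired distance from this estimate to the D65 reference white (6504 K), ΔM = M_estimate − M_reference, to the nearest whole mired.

ln(t − 10) = (125 + 305.0) / 138.5 = 3.1047.
t − 10 = e^3.1047 = 22.302, so t = 32.302.
T = 100·t = 3230 K → 3200 K to the nearest 100 K.
M_estimate = 10⁶/3200 = 312.50; M_reference = 10⁶/6504 = 153.75.
ΔM = 312.50 − 153.75 = 158.75 → +159 mireds.

+159 mireds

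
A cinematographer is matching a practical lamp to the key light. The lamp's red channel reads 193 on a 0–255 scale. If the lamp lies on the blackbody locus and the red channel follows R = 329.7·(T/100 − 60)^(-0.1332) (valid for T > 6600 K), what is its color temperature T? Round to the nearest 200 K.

11600 K

(t − 60)^(-0.1332) = 193/329.7 = 0.58538.
t − 60 = 0.58538^(1/-0.1332) = 0.58538^(-7.508) = 55.713, so t = 115.713.
T = 100·t = 11571 K → 11600 K to the nearest 200 K.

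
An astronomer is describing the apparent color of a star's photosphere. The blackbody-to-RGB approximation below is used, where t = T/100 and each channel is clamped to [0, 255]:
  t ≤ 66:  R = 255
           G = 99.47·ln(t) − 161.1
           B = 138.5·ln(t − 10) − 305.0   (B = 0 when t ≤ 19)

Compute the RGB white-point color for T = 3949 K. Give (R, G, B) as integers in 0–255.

t = 3949/100 = 39.49; the t ≤ 66 branch applies.
R = 255 by definition for t ≤ 66.
G = 99.47·ln 39.49 − 161.1 = 99.47·3.6760 − 161.1 = 204.556.
B = 138.5·ln(39.49 − 10) − 305.0 = 138.5·ln 29.49 − 305.0 = 138.5·3.3841 − 305.0 = 163.691.
Rounded: (255, 205, 164).

(255, 205, 164)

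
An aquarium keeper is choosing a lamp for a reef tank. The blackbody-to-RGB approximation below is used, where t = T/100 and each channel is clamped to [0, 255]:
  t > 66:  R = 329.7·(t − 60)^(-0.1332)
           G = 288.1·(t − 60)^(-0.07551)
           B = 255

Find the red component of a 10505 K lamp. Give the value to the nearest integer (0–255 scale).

199

t = 10505/100 = 105.05; the t > 66 branch applies.
R = 329.7·(105.05 − 60)^(-0.1332) = 329.7·45.05^(-0.1332) = 329.7·0.60218 = 198.539.
Rounded: 199.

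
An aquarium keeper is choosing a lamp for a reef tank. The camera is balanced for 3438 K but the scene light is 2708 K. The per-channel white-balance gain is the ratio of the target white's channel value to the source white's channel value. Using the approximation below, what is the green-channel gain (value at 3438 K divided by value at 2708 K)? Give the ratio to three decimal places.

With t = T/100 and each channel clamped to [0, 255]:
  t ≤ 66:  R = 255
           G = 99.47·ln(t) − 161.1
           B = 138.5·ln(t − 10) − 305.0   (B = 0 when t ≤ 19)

At 2708 K (t = 27.08):
  G = 99.47·ln 27.08 − 161.1 = 99.47·3.2988 − 161.1 = 167.031.
At 3438 K (t = 34.38):
  G = 99.47·ln 34.38 − 161.1 = 99.47·3.5375 − 161.1 = 190.773.
Gain = 190.773 / 167.031 = 1.1421 → 1.142.

1.142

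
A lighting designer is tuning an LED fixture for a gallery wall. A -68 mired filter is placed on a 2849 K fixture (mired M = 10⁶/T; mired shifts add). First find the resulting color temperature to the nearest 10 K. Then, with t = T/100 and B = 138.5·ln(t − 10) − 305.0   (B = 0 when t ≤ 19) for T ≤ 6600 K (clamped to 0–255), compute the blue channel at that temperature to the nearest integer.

142

M_in = 10⁶/2849 = 351.00; M_out = 351.00 + (-68) = 283.00.
T_out = 10⁶/283.00 = 3533.6 K → 3530 K; t = 35.3.
B = 138.5·ln(35.3 − 10) − 305.0 = 138.5·ln 25.3 − 305.0 = 138.5·3.2308 − 305.0 = 142.466.
Rounded: 142.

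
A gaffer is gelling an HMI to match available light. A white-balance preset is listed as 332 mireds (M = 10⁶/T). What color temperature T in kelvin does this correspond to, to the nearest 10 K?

T = 10⁶ / 332 = 3012.05 K → 3010 K.

3010 K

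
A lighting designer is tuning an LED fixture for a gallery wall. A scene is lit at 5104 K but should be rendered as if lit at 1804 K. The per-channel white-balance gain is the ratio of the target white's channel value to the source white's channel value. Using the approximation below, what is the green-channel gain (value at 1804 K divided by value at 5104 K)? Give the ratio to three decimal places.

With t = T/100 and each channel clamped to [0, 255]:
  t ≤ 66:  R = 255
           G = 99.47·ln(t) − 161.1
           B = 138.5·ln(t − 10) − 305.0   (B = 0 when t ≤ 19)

At 5104 K (t = 51.04):
  G = 99.47·ln 51.04 − 161.1 = 99.47·3.9326 − 161.1 = 230.077.
At 1804 K (t = 18.04):
  G = 99.47·ln 18.04 − 161.1 = 99.47·2.8926 − 161.1 = 126.626.
Gain = 126.626 / 230.077 = 0.5504 → 0.550.

0.550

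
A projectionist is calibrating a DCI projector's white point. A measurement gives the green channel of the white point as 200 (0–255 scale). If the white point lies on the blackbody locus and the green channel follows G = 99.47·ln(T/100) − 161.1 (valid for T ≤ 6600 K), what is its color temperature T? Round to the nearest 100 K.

ln t = (200 + 161.1) / 99.47 = 3.6302.
t = e^3.6302 = 37.722.
T = 100·t = 3772 K → 3800 K to the nearest 100 K.

3800 K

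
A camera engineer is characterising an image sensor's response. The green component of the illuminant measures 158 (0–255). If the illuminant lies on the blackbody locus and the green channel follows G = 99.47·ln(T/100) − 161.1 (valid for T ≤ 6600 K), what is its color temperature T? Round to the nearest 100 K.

2500 K

ln t = (158 + 161.1) / 99.47 = 3.2080.
t = e^3.2080 = 24.730.
T = 100·t = 2473 K → 2500 K to the nearest 100 K.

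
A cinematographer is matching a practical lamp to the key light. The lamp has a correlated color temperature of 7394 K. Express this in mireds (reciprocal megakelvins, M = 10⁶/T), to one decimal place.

M = 10⁶ / 7394 = 135.245 → 135.2 mireds.

135.2 mireds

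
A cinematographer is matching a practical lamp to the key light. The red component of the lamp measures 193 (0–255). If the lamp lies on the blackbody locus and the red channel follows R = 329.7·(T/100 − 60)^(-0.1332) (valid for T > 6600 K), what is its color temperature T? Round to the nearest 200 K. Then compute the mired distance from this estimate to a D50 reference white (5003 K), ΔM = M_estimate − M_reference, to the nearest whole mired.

(t − 60)^(-0.1332) = 193/329.7 = 0.58538.
t − 60 = 0.58538^(1/-0.1332) = 0.58538^(-7.508) = 55.713, so t = 115.713.
T = 100·t = 11571 K → 11600 K to the nearest 200 K.
M_estimate = 10⁶/11600 = 86.21; M_reference = 10⁶/5003 = 199.88.
ΔM = 86.21 − 199.88 = -113.67 → -114 mireds.

-114 mireds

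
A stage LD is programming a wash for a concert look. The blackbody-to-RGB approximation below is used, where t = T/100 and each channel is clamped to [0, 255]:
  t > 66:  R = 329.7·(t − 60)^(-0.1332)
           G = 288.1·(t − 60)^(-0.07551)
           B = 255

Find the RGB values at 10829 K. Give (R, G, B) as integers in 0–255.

(197, 215, 255)

t = 10829/100 = 108.29; the t > 66 branch applies.
R = 329.7·(108.29 − 60)^(-0.1332) = 329.7·48.29^(-0.1332) = 329.7·0.59664 = 196.711.
G = 288.1·(108.29 − 60)^(-0.07551) = 288.1·48.29^(-0.07551) = 288.1·0.74619 = 214.979.
B = 255 by definition for t > 66.
Rounded: (197, 215, 255).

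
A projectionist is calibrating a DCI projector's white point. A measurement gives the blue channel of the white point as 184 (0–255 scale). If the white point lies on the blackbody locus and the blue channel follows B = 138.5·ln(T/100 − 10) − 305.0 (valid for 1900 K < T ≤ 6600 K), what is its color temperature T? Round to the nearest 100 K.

ln(t − 10) = (184 + 305.0) / 138.5 = 3.5307.
t − 10 = e^3.5307 = 34.147, so t = 44.147.
T = 100·t = 4415 K → 4400 K to the nearest 100 K.

4400 K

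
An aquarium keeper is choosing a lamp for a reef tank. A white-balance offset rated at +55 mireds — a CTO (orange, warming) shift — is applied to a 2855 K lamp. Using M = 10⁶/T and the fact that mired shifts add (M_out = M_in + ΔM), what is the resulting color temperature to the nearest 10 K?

2470 K

M_in = 10⁶/2855 = 350.26 mireds.
M_out = 350.26 + (+55) = 405.26 mireds.
T_out = 10⁶/405.26 = 2467.5 K → 2470 K.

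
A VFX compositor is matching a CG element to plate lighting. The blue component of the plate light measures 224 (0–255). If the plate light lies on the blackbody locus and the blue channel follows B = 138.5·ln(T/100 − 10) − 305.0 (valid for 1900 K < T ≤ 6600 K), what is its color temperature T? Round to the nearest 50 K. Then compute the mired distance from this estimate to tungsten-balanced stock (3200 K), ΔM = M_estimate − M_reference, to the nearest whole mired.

-132 mireds

ln(t − 10) = (224 + 305.0) / 138.5 = 3.8195.
t − 10 = e^3.8195 = 45.581, so t = 55.581.
T = 100·t = 5558 K → 5550 K to the nearest 50 K.
M_estimate = 10⁶/5550 = 180.18; M_reference = 10⁶/3200 = 312.50.
ΔM = 180.18 − 312.50 = -132.32 → -132 mireds.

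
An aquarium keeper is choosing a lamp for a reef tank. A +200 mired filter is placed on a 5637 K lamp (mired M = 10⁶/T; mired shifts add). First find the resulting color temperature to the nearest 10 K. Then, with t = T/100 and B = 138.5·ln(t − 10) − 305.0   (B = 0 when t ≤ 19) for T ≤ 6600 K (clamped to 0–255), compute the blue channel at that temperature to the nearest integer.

83

M_in = 10⁶/5637 = 177.40; M_out = 177.40 + (+200) = 377.40.
T_out = 10⁶/377.40 = 2649.7 K → 2650 K; t = 26.5.
B = 138.5·ln(26.5 − 10) − 305.0 = 138.5·ln 16.5 − 305.0 = 138.5·2.8034 − 305.0 = 83.265.
Rounded: 83.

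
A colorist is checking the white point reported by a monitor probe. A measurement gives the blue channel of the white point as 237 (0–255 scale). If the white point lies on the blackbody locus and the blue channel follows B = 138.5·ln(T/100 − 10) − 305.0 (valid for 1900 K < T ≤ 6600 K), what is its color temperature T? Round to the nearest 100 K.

ln(t − 10) = (237 + 305.0) / 138.5 = 3.9134.
t − 10 = e^3.9134 = 50.067, so t = 60.067.
T = 100·t = 6007 K → 6000 K to the nearest 100 K.

6000 K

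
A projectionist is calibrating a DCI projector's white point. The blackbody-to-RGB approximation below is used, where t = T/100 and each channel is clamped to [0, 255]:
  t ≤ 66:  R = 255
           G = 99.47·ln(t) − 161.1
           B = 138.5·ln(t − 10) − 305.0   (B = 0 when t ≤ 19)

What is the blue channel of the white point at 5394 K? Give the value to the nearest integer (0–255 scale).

219

t = 5394/100 = 53.94; the t ≤ 66 branch applies.
B = 138.5·ln(53.94 − 10) − 305.0 = 138.5·ln 43.94 − 305.0 = 138.5·3.7828 − 305.0 = 218.921.
Rounded: 219.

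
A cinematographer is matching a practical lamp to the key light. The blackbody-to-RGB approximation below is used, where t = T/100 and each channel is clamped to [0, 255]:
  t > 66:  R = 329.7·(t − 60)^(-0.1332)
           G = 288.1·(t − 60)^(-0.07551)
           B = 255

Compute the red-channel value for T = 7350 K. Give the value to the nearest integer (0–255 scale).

233

t = 7350/100 = 73.5; the t > 66 branch applies.
R = 329.7·(73.5 − 60)^(-0.1332) = 329.7·13.5^(-0.1332) = 329.7·0.70703 = 233.109.
Rounded: 233.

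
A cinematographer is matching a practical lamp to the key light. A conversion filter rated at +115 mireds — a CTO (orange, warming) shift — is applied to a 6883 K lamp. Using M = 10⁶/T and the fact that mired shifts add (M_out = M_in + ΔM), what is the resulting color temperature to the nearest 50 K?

3850 K

M_in = 10⁶/6883 = 145.29 mireds.
M_out = 145.29 + (+115) = 260.29 mireds.
T_out = 10⁶/260.29 = 3841.9 K → 3850 K.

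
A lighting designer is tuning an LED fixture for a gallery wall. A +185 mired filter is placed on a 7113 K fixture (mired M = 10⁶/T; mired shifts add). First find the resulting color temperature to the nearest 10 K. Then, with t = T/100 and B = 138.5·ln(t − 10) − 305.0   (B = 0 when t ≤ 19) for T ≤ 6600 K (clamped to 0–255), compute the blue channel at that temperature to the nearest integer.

M_in = 10⁶/7113 = 140.59; M_out = 140.59 + (+185) = 325.59.
T_out = 10⁶/325.59 = 3071.4 K → 3070 K; t = 30.7.
B = 138.5·ln(30.7 − 10) − 305.0 = 138.5·ln 20.7 − 305.0 = 138.5·3.0301 − 305.0 = 114.674.
Rounded: 115.

115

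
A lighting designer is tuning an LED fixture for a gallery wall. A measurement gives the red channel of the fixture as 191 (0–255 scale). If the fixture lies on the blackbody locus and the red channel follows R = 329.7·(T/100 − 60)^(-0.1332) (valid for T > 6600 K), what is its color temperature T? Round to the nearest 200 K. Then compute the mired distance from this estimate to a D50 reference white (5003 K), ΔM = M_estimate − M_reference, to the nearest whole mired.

(t − 60)^(-0.1332) = 191/329.7 = 0.57931.
t − 60 = 0.57931^(1/-0.1332) = 0.57931^(-7.508) = 60.245, so t = 120.245.
T = 100·t = 12025 K → 12000 K to the nearest 200 K.
M_estimate = 10⁶/12000 = 83.33; M_reference = 10⁶/5003 = 199.88.
ΔM = 83.33 − 199.88 = -116.55 → -117 mireds.

-117 mireds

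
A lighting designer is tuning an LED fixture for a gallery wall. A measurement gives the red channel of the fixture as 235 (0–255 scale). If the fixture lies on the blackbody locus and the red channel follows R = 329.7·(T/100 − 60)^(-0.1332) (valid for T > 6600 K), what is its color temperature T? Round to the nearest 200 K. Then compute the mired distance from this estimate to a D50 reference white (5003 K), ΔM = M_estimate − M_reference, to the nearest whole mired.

(t − 60)^(-0.1332) = 235/329.7 = 0.71277.
t − 60 = 0.71277^(1/-0.1332) = 0.71277^(-7.508) = 12.705, so t = 72.705.
T = 100·t = 7271 K → 7200 K to the nearest 200 K.
M_estimate = 10⁶/7200 = 138.89; M_reference = 10⁶/5003 = 199.88.
ΔM = 138.89 − 199.88 = -60.99 → -61 mireds.

-61 mireds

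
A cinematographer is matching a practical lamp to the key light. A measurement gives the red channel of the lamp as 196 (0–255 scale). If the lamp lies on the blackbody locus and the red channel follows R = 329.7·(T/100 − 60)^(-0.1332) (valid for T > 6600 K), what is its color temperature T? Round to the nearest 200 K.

(t − 60)^(-0.1332) = 196/329.7 = 0.59448.
t − 60 = 0.59448^(1/-0.1332) = 0.59448^(-7.508) = 49.621, so t = 109.621.
T = 100·t = 10962 K → 11000 K to the nearest 200 K.

11000 K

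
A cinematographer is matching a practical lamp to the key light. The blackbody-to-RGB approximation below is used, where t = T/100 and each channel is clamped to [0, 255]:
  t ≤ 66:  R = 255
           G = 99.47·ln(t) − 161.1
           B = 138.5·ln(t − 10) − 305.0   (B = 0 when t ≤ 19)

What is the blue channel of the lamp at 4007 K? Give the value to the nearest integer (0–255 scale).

166

t = 4007/100 = 40.07; the t ≤ 66 branch applies.
B = 138.5·ln(40.07 − 10) − 305.0 = 138.5·ln 30.07 − 305.0 = 138.5·3.4035 − 305.0 = 166.389.
Rounded: 166.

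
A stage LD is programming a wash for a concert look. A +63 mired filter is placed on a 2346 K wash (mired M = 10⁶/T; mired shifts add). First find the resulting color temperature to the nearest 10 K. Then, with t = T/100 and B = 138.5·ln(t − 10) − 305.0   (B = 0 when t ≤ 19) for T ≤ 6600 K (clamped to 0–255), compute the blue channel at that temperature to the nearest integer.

M_in = 10⁶/2346 = 426.26; M_out = 426.26 + (+63) = 489.26.
T_out = 10⁶/489.26 = 2043.9 K → 2040 K; t = 20.4.
B = 138.5·ln(20.4 − 10) − 305.0 = 138.5·ln 10.4 − 305.0 = 138.5·2.3418 − 305.0 = 19.340.
Rounded: 19.

19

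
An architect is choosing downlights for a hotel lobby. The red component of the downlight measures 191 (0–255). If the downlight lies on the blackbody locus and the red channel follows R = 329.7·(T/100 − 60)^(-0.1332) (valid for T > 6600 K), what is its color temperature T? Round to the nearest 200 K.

(t − 60)^(-0.1332) = 191/329.7 = 0.57931.
t − 60 = 0.57931^(1/-0.1332) = 0.57931^(-7.508) = 60.245, so t = 120.245.
T = 100·t = 12025 K → 12000 K to the nearest 200 K.

12000 K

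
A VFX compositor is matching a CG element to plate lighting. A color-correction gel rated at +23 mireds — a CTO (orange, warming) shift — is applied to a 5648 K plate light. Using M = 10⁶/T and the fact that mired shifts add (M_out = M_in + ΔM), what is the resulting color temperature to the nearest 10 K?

5000 K

M_in = 10⁶/5648 = 177.05 mireds.
M_out = 177.05 + (+23) = 200.05 mireds.
T_out = 10⁶/200.05 = 4998.7 K → 5000 K.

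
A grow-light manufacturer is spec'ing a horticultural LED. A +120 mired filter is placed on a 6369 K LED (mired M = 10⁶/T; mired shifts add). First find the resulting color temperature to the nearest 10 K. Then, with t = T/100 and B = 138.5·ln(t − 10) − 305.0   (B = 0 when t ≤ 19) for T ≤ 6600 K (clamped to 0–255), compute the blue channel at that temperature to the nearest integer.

147

M_in = 10⁶/6369 = 157.01; M_out = 157.01 + (+120) = 277.01.
T_out = 10⁶/277.01 = 3610.0 K → 3610 K; t = 36.1.
B = 138.5·ln(36.1 − 10) − 305.0 = 138.5·ln 26.1 − 305.0 = 138.5·3.2619 − 305.0 = 146.778.
Rounded: 147.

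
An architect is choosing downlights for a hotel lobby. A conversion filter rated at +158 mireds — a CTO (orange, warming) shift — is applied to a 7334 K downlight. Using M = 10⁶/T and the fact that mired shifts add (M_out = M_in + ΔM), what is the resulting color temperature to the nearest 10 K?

M_in = 10⁶/7334 = 136.35 mireds.
M_out = 136.35 + (+158) = 294.35 mireds.
T_out = 10⁶/294.35 = 3397.3 K → 3400 K.

3400 K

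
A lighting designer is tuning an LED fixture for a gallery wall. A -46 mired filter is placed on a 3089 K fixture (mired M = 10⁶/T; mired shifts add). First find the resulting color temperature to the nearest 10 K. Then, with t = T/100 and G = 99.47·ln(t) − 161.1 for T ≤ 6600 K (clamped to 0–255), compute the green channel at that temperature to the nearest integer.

M_in = 10⁶/3089 = 323.73; M_out = 323.73 + (-46) = 277.73.
T_out = 10⁶/277.73 = 3600.6 K → 3600 K; t = 36.
G = 99.47·ln 36 − 161.1 = 99.47·3.5835 − 161.1 = 195.353.
Rounded: 195.

195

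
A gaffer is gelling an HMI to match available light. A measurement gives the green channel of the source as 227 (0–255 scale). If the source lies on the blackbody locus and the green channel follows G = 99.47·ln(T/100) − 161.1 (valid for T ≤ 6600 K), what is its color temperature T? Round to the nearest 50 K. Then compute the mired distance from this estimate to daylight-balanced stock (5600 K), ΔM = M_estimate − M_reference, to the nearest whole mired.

ln t = (227 + 161.1) / 99.47 = 3.9017.
t = e^3.9017 = 49.485.
T = 100·t = 4949 K → 4950 K to the nearest 50 K.
M_estimate = 10⁶/4950 = 202.02; M_reference = 10⁶/5600 = 178.57.
ΔM = 202.02 − 178.57 = 23.45 → +23 mireds.

+23 mireds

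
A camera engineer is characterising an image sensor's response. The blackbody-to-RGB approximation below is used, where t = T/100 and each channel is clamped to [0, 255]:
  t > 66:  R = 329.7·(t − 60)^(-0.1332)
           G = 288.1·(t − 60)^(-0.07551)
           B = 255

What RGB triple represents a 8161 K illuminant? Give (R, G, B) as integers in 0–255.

(219, 228, 255)

t = 8161/100 = 81.61; the t > 66 branch applies.
R = 329.7·(81.61 − 60)^(-0.1332) = 329.7·21.61^(-0.1332) = 329.7·0.66409 = 218.949.
G = 288.1·(81.61 − 60)^(-0.07551) = 288.1·21.61^(-0.07551) = 288.1·0.79290 = 228.435.
B = 255 by definition for t > 66.
Rounded: (219, 228, 255).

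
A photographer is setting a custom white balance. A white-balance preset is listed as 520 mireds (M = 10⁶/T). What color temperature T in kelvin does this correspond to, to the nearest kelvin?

1923 K

T = 10⁶ / 520 = 1923.08 K → 1923 K.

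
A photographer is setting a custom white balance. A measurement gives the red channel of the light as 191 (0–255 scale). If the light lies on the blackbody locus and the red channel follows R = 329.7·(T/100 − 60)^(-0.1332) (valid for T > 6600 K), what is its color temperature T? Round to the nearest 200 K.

12000 K

(t − 60)^(-0.1332) = 191/329.7 = 0.57931.
t − 60 = 0.57931^(1/-0.1332) = 0.57931^(-7.508) = 60.245, so t = 120.245.
T = 100·t = 12025 K → 12000 K to the nearest 200 K.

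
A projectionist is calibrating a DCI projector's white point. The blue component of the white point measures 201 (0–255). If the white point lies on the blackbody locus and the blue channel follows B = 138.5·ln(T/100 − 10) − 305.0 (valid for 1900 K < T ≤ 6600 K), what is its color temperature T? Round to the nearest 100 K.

ln(t − 10) = (201 + 305.0) / 138.5 = 3.6534.
t − 10 = e^3.6534 = 38.607, so t = 48.607.
T = 100·t = 4861 K → 4900 K to the nearest 100 K.

4900 K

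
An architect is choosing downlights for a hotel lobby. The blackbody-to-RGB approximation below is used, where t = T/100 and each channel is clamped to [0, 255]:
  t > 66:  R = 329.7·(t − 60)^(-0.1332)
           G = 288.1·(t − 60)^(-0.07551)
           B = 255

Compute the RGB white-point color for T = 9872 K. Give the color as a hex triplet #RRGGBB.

#CBDBFF

t = 9872/100 = 98.72; the t > 66 branch applies.
R = 329.7·(98.72 − 60)^(-0.1332) = 329.7·38.72^(-0.1332) = 329.7·0.61445 = 202.584.
G = 288.1·(98.72 − 60)^(-0.07551) = 288.1·38.72^(-0.07551) = 288.1·0.75874 = 218.594.
B = 255 by definition for t > 66.
Rounded: (203, 219, 255).
In hex: #CBDBFF.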